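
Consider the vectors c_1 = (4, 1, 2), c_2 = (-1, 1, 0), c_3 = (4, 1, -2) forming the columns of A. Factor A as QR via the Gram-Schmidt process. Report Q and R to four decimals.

Q = [[0.8729, -0.3419, 0.3482], [0.2182, 0.9117, 0.3482], [0.4364, 0.2279, -0.8704]], R = [[4.5826, -0.6547, 2.8368], [0.0000, 1.2536, -0.9117], [0.0000, 0.0000, 3.4816]]

e_1 = c_1/‖c_1‖ = (4, 1, 2)/4.5826 = (0.8729, 0.2182, 0.4364).
r_{12} = e_1·c_2 = -0.6547.
u_2 = c_2 + 0.6547·e_1 = (-0.4286, 1.1429, 0.2857).
‖u_2‖ = 1.2536, so e_2 = (-0.3419, 0.9117, 0.2279).
r_{13} = e_1·c_3 = 2.8368; r_{23} = e_2·c_3 = -0.9117.
u_3 = c_3 − 2.8368·e_1 + 0.9117·e_2 = (1.2121, 1.2121, -3.0303).
‖u_3‖ = 3.4816, so e_3 = (0.3482, 0.3482, -0.8704).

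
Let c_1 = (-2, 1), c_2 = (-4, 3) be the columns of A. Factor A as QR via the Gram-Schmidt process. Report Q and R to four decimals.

Q = [[-0.8944, 0.4472], [0.4472, 0.8944]], R = [[2.2361, 4.9193], [0.0000, 0.8944]]

c_1 = (-2, 1); ‖c_1‖ = 2.2361, so e_1 = (-0.8944, 0.4472).
e_1·c_2 = (-0.8944)·(-4) + 0.4472·3 = 4.9193.
u_2 = c_2 − 4.9193·e_1 = (0.4000, 0.8000).
‖u_2‖ = 0.8944, so e_2 = (0.4472, 0.8944).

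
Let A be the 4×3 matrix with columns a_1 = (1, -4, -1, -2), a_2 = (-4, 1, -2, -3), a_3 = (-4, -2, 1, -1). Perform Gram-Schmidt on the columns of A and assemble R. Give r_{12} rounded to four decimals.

a_1 = (1, -4, -1, -2); ‖a_1‖ = 4.6904, so q_1 = (0.2132, -0.8528, -0.2132, -0.4264).
r_{12} = q_1·a_2 = 0.0000.

r_{12} = 0.0000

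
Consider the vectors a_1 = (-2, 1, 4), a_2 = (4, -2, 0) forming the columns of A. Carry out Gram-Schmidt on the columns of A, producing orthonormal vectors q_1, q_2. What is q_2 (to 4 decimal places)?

q_2 = (0.7807, -0.3904, 0.4880)

a_1 = (-2, 1, 4); ‖a_1‖ = 4.5826, so q_1 = (-0.4364, 0.2182, 0.8729).
q_1·a_2 = (-0.4364)·4 + 0.2182·(-2) + 0.8729·0 = -2.1822.
u_2 = a_2 + 2.1822·q_1 = (3.0476, -1.5238, 1.9048).
‖u_2‖ = 3.9036, so q_2 = (0.7807, -0.3904, 0.4880).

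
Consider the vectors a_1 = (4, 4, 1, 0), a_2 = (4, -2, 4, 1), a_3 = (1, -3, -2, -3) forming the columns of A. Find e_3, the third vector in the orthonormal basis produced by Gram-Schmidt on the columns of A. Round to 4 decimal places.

e_3 = (0.4514, -0.3395, -0.4479, -0.6931)

a_1 = (4, 4, 1, 0); ‖a_1‖ = 5.7446, so e_1 = (0.6963, 0.6963, 0.1741, 0.0000).
e_1·a_2 = 0.6963·4 + 0.6963·(-2) + 0.1741·4 + 0.0000·1 = 2.0889.
u_2 = a_2 − 2.0889·e_1 = (2.5455, -3.4545, 3.6364, 1.0000).
‖u_2‖ = 5.7128, so e_2 = (0.4456, -0.6047, 0.6365, 0.1750).
e_1·a_3 = 0.6963·1 + 0.6963·(-3) + 0.1741·(-2) + 0.0000·(-3) = -1.7408; e_2·a_3 = 0.4456·1 + (-0.6047)·(-3) + 0.6365·(-2) + 0.1750·(-3) = 0.4615.
u_3 = a_3 + 1.7408·e_1 − 0.4615·e_2 = (2.0065, -1.5088, -1.9907, -3.0808).
‖u_3‖ = 4.4449, so e_3 = (0.4514, -0.3395, -0.4479, -0.6931).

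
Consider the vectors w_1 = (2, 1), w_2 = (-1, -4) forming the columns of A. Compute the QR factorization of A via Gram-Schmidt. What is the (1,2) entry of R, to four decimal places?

w_1 = (2, 1); ‖w_1‖ = 2.2361, so q_1 = (0.8944, 0.4472).
r_{12} = q_1·w_2 = -2.6833.

r_{12} = -2.6833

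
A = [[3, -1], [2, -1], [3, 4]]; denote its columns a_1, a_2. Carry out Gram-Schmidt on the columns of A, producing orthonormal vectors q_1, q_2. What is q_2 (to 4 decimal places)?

q_1 = a_1/‖a_1‖ = (3, 2, 3)/4.6904 = (0.6396, 0.4264, 0.6396).
r_{12} = q_1·a_2 = 1.4924.
u_2 = a_2 − 1.4924·q_1 = (-1.9545, -1.6364, 3.0455).
‖u_2‖ = 3.9715, so q_2 = (-0.4921, -0.4120, 0.7668).

q_2 = (-0.4921, -0.4120, 0.7668)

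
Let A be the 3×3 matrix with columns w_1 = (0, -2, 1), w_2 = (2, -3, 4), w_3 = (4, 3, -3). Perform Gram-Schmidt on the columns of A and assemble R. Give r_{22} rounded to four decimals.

r_{22} = 3.0000

w_1 = (0, -2, 1); ‖w_1‖ = 2.2361, so q_1 = (0.0000, -0.8944, 0.4472).
q_1·w_2 = 0.0000·2 + (-0.8944)·(-3) + 0.4472·4 = 4.4721.
u_2 = w_2 − 4.4721·q_1 = (2.0000, 1.0000, 2.0000).
r_{22} = ‖u_2‖ = 3.0000.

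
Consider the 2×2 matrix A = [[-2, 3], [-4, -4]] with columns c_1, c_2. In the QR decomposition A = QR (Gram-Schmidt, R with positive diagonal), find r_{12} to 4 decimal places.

r_{12} = 2.2361

e_1 = c_1/‖c_1‖ = (-2, -4)/4.4721 = (-0.4472, -0.8944).
r_{12} = e_1·c_2 = 2.2361.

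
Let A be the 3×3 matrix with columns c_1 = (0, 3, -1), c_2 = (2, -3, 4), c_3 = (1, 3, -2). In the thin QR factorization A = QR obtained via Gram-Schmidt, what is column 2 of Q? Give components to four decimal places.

e_2 = (0.5750, 0.2587, 0.7762)

c_1 = (0, 3, -1); ‖c_1‖ = 3.1623, so e_1 = (0.0000, 0.9487, -0.3162).
e_1·c_2 = 0.0000·2 + 0.9487·(-3) + (-0.3162)·4 = -4.1110.
u_2 = c_2 + 4.1110·e_1 = (2.0000, 0.9000, 2.7000).
‖u_2‖ = 3.4785, so e_2 = (0.5750, 0.2587, 0.7762).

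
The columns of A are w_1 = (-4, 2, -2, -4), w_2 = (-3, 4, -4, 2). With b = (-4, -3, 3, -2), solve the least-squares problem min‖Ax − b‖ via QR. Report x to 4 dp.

e_1 = w_1/‖w_1‖ = (-4, 2, -2, -4)/6.3246 = (-0.6325, 0.3162, -0.3162, -0.6325).
r_{12} = e_1·w_2 = 3.1623.
u_2 = w_2 − 3.1623·e_1 = (-1.0000, 3.0000, -3.0000, 4.0000).
‖u_2‖ = 5.9161, so e_2 = (-0.1690, 0.5071, -0.5071, 0.6761).
Qᵀb = (1.8974, -3.7187).
Back-substitute: x_2 = -3.7187/5.9161 = -0.6286.
x_1 = (1.8974 − 3.1623·(-0.6286))/6.3246 = 0.6143.

x = (0.6143, -0.6286)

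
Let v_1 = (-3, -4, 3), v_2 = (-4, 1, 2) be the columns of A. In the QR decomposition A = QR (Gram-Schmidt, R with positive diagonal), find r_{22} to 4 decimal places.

v_1 = (-3, -4, 3); ‖v_1‖ = 5.8310, so q_1 = (-0.5145, -0.6860, 0.5145).
q_1·v_2 = (-0.5145)·(-4) + (-0.6860)·1 + 0.5145·2 = 2.4010.
u_2 = v_2 − 2.4010·q_1 = (-2.7647, 2.6471, 0.7647).
r_{22} = ‖u_2‖ = 3.9032.

r_{22} = 3.9032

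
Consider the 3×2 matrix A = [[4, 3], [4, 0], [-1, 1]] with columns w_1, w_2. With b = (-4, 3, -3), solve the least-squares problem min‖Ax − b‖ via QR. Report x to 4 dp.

w_1 = (4, 4, -1); ‖w_1‖ = 5.7446, so q_1 = (0.6963, 0.6963, -0.1741).
q_1·w_2 = 0.6963·3 + 0.6963·0 + (-0.1741)·1 = 1.9149.
u_2 = w_2 − 1.9149·q_1 = (1.6667, -1.3333, 1.3333).
‖u_2‖ = 2.5166, so q_2 = (0.6623, -0.5298, 0.5298).
Qᵀb = (-0.1741, -5.8279).
Back-substitute: x_2 = -5.8279/2.5166 = -2.3158.
x_1 = (-0.1741 − 1.9149·(-2.3158))/5.7446 = 0.7416.

x = (0.7416, -2.3158)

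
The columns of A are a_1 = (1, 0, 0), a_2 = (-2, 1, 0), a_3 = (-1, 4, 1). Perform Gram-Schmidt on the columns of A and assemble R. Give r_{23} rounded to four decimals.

r_{23} = 4.0000

a_1 = (1, 0, 0); ‖a_1‖ = 1.0000, so e_1 = (1.0000, 0.0000, 0.0000).
e_1·a_2 = 1.0000·(-2) + 0.0000·1 + 0.0000·0 = -2.0000.
u_2 = a_2 + 2.0000·e_1 = (0.0000, 1.0000, 0.0000).
‖u_2‖ = 1.0000, so e_2 = (0.0000, 1.0000, 0.0000).
r_{23} = e_2·a_3 = 4.0000.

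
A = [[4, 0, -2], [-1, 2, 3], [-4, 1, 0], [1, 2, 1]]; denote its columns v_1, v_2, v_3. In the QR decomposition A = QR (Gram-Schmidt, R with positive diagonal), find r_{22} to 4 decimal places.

v_1 = (4, -1, -4, 1); ‖v_1‖ = 5.8310, so e_1 = (0.6860, -0.1715, -0.6860, 0.1715).
e_1·v_2 = 0.6860·0 + (-0.1715)·2 + (-0.6860)·1 + 0.1715·2 = -0.6860.
u_2 = v_2 + 0.6860·e_1 = (0.4706, 1.8824, 0.5294, 2.1176).
r_{22} = ‖u_2‖ = 2.9205.

r_{22} = 2.9205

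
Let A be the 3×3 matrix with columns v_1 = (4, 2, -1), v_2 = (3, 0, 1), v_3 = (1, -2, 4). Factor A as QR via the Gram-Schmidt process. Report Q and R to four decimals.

Q = [[0.8729, 0.4395, -0.2120], [0.4364, -0.5089, 0.7420], [-0.2182, 0.7402, 0.6360]], R = [[4.5826, 2.4004, -0.8729], [0.0000, 2.0587, 4.4180], [0.0000, 0.0000, 0.8480]]

v_1 = (4, 2, -1); ‖v_1‖ = 4.5826, so q_1 = (0.8729, 0.4364, -0.2182).
q_1·v_2 = 0.8729·3 + 0.4364·0 + (-0.2182)·1 = 2.4004.
u_2 = v_2 − 2.4004·q_1 = (0.9048, -1.0476, 1.5238).
‖u_2‖ = 2.0587, so q_2 = (0.4395, -0.5089, 0.7402).
q_1·v_3 = 0.8729·1 + 0.4364·(-2) + (-0.2182)·4 = -0.8729; q_2·v_3 = 0.4395·1 + (-0.5089)·(-2) + 0.7402·4 = 4.4180.
u_3 = v_3 + 0.8729·q_1 − 4.4180·q_2 = (-0.1798, 0.6292, 0.5393).
‖u_3‖ = 0.8480, so q_3 = (-0.2120, 0.7420, 0.6360).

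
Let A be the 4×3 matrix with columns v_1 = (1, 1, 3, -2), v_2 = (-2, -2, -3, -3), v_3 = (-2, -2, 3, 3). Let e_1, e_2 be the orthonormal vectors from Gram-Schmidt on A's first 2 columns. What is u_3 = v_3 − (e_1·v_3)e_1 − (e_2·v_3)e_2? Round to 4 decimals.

v_1 = (1, 1, 3, -2); ‖v_1‖ = 3.8730, so e_1 = (0.2582, 0.2582, 0.7746, -0.5164).
e_1·v_2 = 0.2582·(-2) + 0.2582·(-2) + 0.7746·(-3) + (-0.5164)·(-3) = -1.8074.
u_2 = v_2 + 1.8074·e_1 = (-1.5333, -1.5333, -1.6000, -3.9333).
‖u_2‖ = 4.7679, so e_2 = (-0.3216, -0.3216, -0.3356, -0.8250).
e_1·v_3 = 0.2582·(-2) + 0.2582·(-2) + 0.7746·3 + (-0.5164)·3 = -0.2582; e_2·v_3 = (-0.3216)·(-2) + (-0.3216)·(-2) + (-0.3356)·3 + (-0.8250)·3 = -2.1952.
u_3 = v_3 + 0.2582·e_1 + 2.1952·e_2 = (-2.6393, -2.6393, 2.4633, 1.0557).

u_3 = (-2.6393, -2.6393, 2.4633, 1.0557)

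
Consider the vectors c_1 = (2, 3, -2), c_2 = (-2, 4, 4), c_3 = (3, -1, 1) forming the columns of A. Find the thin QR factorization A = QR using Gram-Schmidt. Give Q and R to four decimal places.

Q = [[0.4851, -0.3333, 0.8085], [0.7276, 0.6667, -0.1617], [-0.4851, 0.6667, 0.5659]], R = [[4.1231, 0.0000, 0.2425], [0.0000, 6.0000, -1.0000], [0.0000, 0.0000, 3.1530]]

c_1 = (2, 3, -2); ‖c_1‖ = 4.1231, so q_1 = (0.4851, 0.7276, -0.4851).
q_1·c_2 = 0.4851·(-2) + 0.7276·4 + (-0.4851)·4 = 0.0000.
u_2 = c_2 + 0.0000·q_1 = (-2.0000, 4.0000, 4.0000).
‖u_2‖ = 6.0000, so q_2 = (-0.3333, 0.6667, 0.6667).
q_1·c_3 = 0.4851·3 + 0.7276·(-1) + (-0.4851)·1 = 0.2425; q_2·c_3 = (-0.3333)·3 + 0.6667·(-1) + 0.6667·1 = -1.0000.
u_3 = c_3 − 0.2425·q_1 + 1.0000·q_2 = (2.5490, -0.5098, 1.7843).
‖u_3‖ = 3.1530, so q_3 = (0.8085, -0.1617, 0.5659).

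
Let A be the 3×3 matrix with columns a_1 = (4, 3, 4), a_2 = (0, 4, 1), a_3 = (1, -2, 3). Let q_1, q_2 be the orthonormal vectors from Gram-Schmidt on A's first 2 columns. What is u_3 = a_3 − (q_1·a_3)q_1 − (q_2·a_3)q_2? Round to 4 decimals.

a_1 = (4, 3, 4); ‖a_1‖ = 6.4031, so q_1 = (0.6247, 0.4685, 0.6247).
q_1·a_2 = 0.6247·0 + 0.4685·4 + 0.6247·1 = 2.4988.
u_2 = a_2 − 2.4988·q_1 = (-1.5610, 2.8293, -0.5610).
‖u_2‖ = 3.2796, so q_2 = (-0.4760, 0.8627, -0.1710).
q_1·a_3 = 0.6247·1 + 0.4685·(-2) + 0.6247·3 = 1.5617; q_2·a_3 = (-0.4760)·1 + 0.8627·(-2) + (-0.1710)·3 = -2.7144.
u_3 = a_3 − 1.5617·q_1 + 2.7144·q_2 = (-1.2676, -0.3900, 1.5601).

u_3 = (-1.2676, -0.3900, 1.5601)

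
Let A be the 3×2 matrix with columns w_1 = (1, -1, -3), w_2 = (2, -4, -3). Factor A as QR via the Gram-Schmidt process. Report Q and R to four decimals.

Q = [[0.3015, 0.2177], [-0.3015, -0.9019], [-0.9045, 0.3732]], R = [[3.3166, 4.5227], [0.0000, 2.9233]]

w_1 = (1, -1, -3); ‖w_1‖ = 3.3166, so e_1 = (0.3015, -0.3015, -0.9045).
e_1·w_2 = 0.3015·2 + (-0.3015)·(-4) + (-0.9045)·(-3) = 4.5227.
u_2 = w_2 − 4.5227·e_1 = (0.6364, -2.6364, 1.0909).
‖u_2‖ = 2.9233, so e_2 = (0.2177, -0.9019, 0.3732).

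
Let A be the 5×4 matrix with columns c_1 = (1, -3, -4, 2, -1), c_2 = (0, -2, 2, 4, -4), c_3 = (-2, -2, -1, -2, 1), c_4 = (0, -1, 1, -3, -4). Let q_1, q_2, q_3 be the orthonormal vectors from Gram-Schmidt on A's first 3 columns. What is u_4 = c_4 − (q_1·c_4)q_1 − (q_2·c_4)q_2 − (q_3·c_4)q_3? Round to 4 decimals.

u_4 = (1.4286, 0.1143, -0.4000, -2.9429, -3.2000)

c_1 = (1, -3, -4, 2, -1); ‖c_1‖ = 5.5678, so q_1 = (0.1796, -0.5388, -0.7184, 0.3592, -0.1796).
q_1·c_2 = 0.1796·0 + (-0.5388)·(-2) + (-0.7184)·2 + 0.3592·4 + (-0.1796)·(-4) = 1.7961.
u_2 = c_2 − 1.7961·q_1 = (-0.3226, -1.0323, 3.2903, 3.3548, -3.6774).
‖u_2‖ = 6.0642, so q_2 = (-0.0532, -0.1702, 0.5426, 0.5532, -0.6064).
q_1·c_3 = 0.1796·(-2) + (-0.5388)·(-2) + (-0.7184)·(-1) + 0.3592·(-2) + (-0.1796)·1 = 0.5388; q_2·c_3 = (-0.0532)·(-2) + (-0.1702)·(-2) + 0.5426·(-1) + 0.5532·(-2) + (-0.6064)·1 = -1.8086.
u_3 = c_3 − 0.5388·q_1 + 1.8086·q_2 = (-2.1930, -2.0175, 0.3684, -1.1930, 0.0000).
‖u_3‖ = 3.2309, so q_3 = (-0.6788, -0.6245, 0.1140, -0.3692, 0.0000).
q_1·c_4 = 0.1796·0 + (-0.5388)·(-1) + (-0.7184)·1 + 0.3592·(-3) + (-0.1796)·(-4) = -0.5388; q_2·c_4 = (-0.0532)·0 + (-0.1702)·(-1) + 0.5426·1 + 0.5532·(-3) + (-0.6064)·(-4) = 1.4788; q_3·c_4 = (-0.6788)·0 + (-0.6245)·(-1) + 0.1140·1 + (-0.3692)·(-3) + 0.0000·(-4) = 1.8462.
u_4 = c_4 + 0.5388·q_1 − 1.4788·q_2 − 1.8462·q_3 = (1.4286, 0.1143, -0.4000, -2.9429, -3.2000).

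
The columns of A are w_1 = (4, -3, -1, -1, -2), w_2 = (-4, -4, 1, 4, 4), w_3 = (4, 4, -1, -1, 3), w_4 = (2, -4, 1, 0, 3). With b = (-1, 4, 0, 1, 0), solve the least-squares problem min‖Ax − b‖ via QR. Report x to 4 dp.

w_1 = (4, -3, -1, -1, -2); ‖w_1‖ = 5.5678, so q_1 = (0.7184, -0.5388, -0.1796, -0.1796, -0.3592).
q_1·w_2 = 0.7184·(-4) + (-0.5388)·(-4) + (-0.1796)·1 + (-0.1796)·4 + (-0.3592)·4 = -3.0533.
u_2 = w_2 + 3.0533·q_1 = (-1.8065, -5.6452, 0.4516, 3.4516, 2.9032).
‖u_2‖ = 7.4617, so q_2 = (-0.2421, -0.7565, 0.0605, 0.4626, 0.3891).
q_1·w_3 = 0.7184·4 + (-0.5388)·4 + (-0.1796)·(-1) + (-0.1796)·(-1) + (-0.3592)·3 = 0.0000; q_2·w_3 = (-0.2421)·4 + (-0.7565)·4 + 0.0605·(-1) + 0.4626·(-1) + 0.3891·3 = -3.3504.
u_3 = w_3 − 0.0000·q_1 + 3.3504·q_2 = (3.1889, 1.4652, -0.7972, 0.5498, 4.3036).
‖u_3‖ = 5.6369, so q_3 = (0.5657, 0.2599, -0.1414, 0.0975, 0.7635).
q_1·w_4 = 0.7184·2 + (-0.5388)·(-4) + (-0.1796)·1 + (-0.1796)·0 + (-0.3592)·3 = 2.3349; q_2·w_4 = (-0.2421)·2 + (-0.7565)·(-4) + 0.0605·1 + 0.4626·0 + 0.3891·3 = 3.7698; q_3·w_4 = 0.5657·2 + 0.2599·(-4) + (-0.1414)·1 + 0.0975·0 + 0.7635·3 = 2.2407.
u_4 = w_4 − 2.3349·q_1 − 3.7698·q_2 − 2.2407·q_3 = (-0.0323, -0.4723, 1.5081, -1.5430, 0.6613).
‖u_4‖ = 2.3058, so q_4 = (-0.0140, -0.2049, 0.6540, -0.6692, 0.2868).
Qᵀb = (-3.0533, -2.3215, 0.5716, -1.4746).
Back-substitute: x_4 = -1.4746/2.3058 = -0.6395.
x_3 = (0.5716 − 2.2407·(-0.6395))/5.6369 = 0.3556.
x_2 = (-2.3215 + 3.3504·0.3556 − 3.7698·(-0.6395))/7.4617 = 0.1716.
x_1 = (-3.0533 + 3.0533·0.1716 − 0.0000·0.3556 − 2.3349·(-0.6395))/5.5678 = -0.1861.

x = (-0.1861, 0.1716, 0.3556, -0.6395)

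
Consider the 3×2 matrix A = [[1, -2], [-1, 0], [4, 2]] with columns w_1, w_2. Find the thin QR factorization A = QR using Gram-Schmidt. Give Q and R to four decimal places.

q_1 = w_1/‖w_1‖ = (1, -1, 4)/4.2426 = (0.2357, -0.2357, 0.9428).
r_{12} = q_1·w_2 = 1.4142.
u_2 = w_2 − 1.4142·q_1 = (-2.3333, 0.3333, 0.6667).
‖u_2‖ = 2.4495, so q_2 = (-0.9526, 0.1361, 0.2722).

Q = [[0.2357, -0.9526], [-0.2357, 0.1361], [0.9428, 0.2722]], R = [[4.2426, 1.4142], [0.0000, 2.4495]]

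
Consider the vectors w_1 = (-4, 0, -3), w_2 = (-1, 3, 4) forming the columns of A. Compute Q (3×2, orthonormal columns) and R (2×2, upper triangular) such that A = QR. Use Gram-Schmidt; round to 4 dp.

w_1 = (-4, 0, -3); ‖w_1‖ = 5.0000, so e_1 = (-0.8000, 0.0000, -0.6000).
e_1·w_2 = (-0.8000)·(-1) + 0.0000·3 + (-0.6000)·4 = -1.6000.
u_2 = w_2 + 1.6000·e_1 = (-2.2800, 3.0000, 3.0400).
‖u_2‖ = 4.8415, so e_2 = (-0.4709, 0.6196, 0.6279).

Q = [[-0.8000, -0.4709], [0.0000, 0.6196], [-0.6000, 0.6279]], R = [[5.0000, -1.6000], [0.0000, 4.8415]]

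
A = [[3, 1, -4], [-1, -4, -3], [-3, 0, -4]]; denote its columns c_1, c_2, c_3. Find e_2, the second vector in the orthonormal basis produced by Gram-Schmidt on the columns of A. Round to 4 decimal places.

c_1 = (3, -1, -3); ‖c_1‖ = 4.3589, so e_1 = (0.6882, -0.2294, -0.6882).
e_1·c_2 = 0.6882·1 + (-0.2294)·(-4) + (-0.6882)·0 = 1.6059.
u_2 = c_2 − 1.6059·e_1 = (-0.1053, -3.6316, 1.1053).
‖u_2‖ = 3.7975, so e_2 = (-0.0277, -0.9563, 0.2910).

e_2 = (-0.0277, -0.9563, 0.2910)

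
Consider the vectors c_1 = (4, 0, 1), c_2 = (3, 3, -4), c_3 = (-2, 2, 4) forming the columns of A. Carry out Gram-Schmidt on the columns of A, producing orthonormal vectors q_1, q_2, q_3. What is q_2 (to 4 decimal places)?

c_1 = (4, 0, 1); ‖c_1‖ = 4.1231, so q_1 = (0.9701, 0.0000, 0.2425).
q_1·c_2 = 0.9701·3 + 0.0000·3 + 0.2425·(-4) = 1.9403.
u_2 = c_2 − 1.9403·q_1 = (1.1176, 3.0000, -4.4706).
‖u_2‖ = 5.4987, so q_2 = (0.2033, 0.5456, -0.8130).

q_2 = (0.2033, 0.5456, -0.8130)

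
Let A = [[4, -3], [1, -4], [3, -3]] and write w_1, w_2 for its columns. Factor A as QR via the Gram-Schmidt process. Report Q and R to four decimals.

w_1 = (4, 1, 3); ‖w_1‖ = 5.0990, so q_1 = (0.7845, 0.1961, 0.5883).
q_1·w_2 = 0.7845·(-3) + 0.1961·(-4) + 0.5883·(-3) = -4.9029.
u_2 = w_2 + 4.9029·q_1 = (0.8462, -3.0385, -0.1154).
‖u_2‖ = 3.1562, so q_2 = (0.2681, -0.9627, -0.0366).

Q = [[0.7845, 0.2681], [0.1961, -0.9627], [0.5883, -0.0366]], R = [[5.0990, -4.9029], [0.0000, 3.1562]]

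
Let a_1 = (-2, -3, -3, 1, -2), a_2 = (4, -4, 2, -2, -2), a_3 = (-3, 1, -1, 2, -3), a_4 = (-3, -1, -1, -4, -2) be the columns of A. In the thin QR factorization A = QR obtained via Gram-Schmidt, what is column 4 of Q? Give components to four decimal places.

a_1 = (-2, -3, -3, 1, -2); ‖a_1‖ = 5.1962, so e_1 = (-0.3849, -0.5774, -0.5774, 0.1925, -0.3849).
e_1·a_2 = (-0.3849)·4 + (-0.5774)·(-4) + (-0.5774)·2 + 0.1925·(-2) + (-0.3849)·(-2) = 0.0000.
u_2 = a_2 + 0.0000·e_1 = (4.0000, -4.0000, 2.0000, -2.0000, -2.0000).
‖u_2‖ = 6.6332, so e_2 = (0.6030, -0.6030, 0.3015, -0.3015, -0.3015).
e_1·a_3 = (-0.3849)·(-3) + (-0.5774)·1 + (-0.5774)·(-1) + 0.1925·2 + (-0.3849)·(-3) = 2.6943; e_2·a_3 = 0.6030·(-3) + (-0.6030)·1 + 0.3015·(-1) + (-0.3015)·2 + (-0.3015)·(-3) = -2.4121.
u_3 = a_3 − 2.6943·e_1 + 2.4121·e_2 = (-0.5084, 1.1010, 1.2828, 0.7542, -2.6902).
‖u_3‖ = 3.3049, so e_3 = (-0.1538, 0.3331, 0.3882, 0.2282, -0.8140).
e_1·a_4 = (-0.3849)·(-3) + (-0.5774)·(-1) + (-0.5774)·(-1) + 0.1925·(-4) + (-0.3849)·(-2) = 2.3094; e_2·a_4 = 0.6030·(-3) + (-0.6030)·(-1) + 0.3015·(-1) + (-0.3015)·(-4) + (-0.3015)·(-2) = 0.3015; e_3·a_4 = (-0.1538)·(-3) + 0.3331·(-1) + 0.3882·(-1) + 0.2282·(-4) + (-0.8140)·(-2) = 0.4554.
u_4 = a_4 − 2.3094·e_1 − 0.3015·e_2 − 0.4554·e_3 = (-2.2229, 0.3634, 0.0657, -4.4575, -0.6495).
‖u_4‖ = 5.0367, so e_4 = (-0.4413, 0.0722, 0.0130, -0.8850, -0.1290).

e_4 = (-0.4413, 0.0722, 0.0130, -0.8850, -0.1290)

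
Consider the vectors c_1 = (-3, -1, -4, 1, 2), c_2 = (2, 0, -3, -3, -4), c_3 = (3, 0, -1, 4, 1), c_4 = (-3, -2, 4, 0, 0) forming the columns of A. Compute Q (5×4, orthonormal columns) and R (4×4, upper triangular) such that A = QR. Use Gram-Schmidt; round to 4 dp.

c_1 = (-3, -1, -4, 1, 2); ‖c_1‖ = 5.5678, so e_1 = (-0.5388, -0.1796, -0.7184, 0.1796, 0.3592).
e_1·c_2 = (-0.5388)·2 + (-0.1796)·0 + (-0.7184)·(-3) + 0.1796·(-3) + 0.3592·(-4) = -0.8980.
u_2 = c_2 + 0.8980·e_1 = (1.5161, -0.1613, -3.6452, -2.8387, -3.6774).
‖u_2‖ = 6.0987, so e_2 = (0.2486, -0.0264, -0.5977, -0.4655, -0.6030).
e_1·c_3 = (-0.5388)·3 + (-0.1796)·0 + (-0.7184)·(-1) + 0.1796·4 + 0.3592·1 = 0.1796; e_2·c_3 = 0.2486·3 + (-0.0264)·0 + (-0.5977)·(-1) + (-0.4655)·4 + (-0.6030)·1 = -1.1213.
u_3 = c_3 − 0.1796·e_1 + 1.1213·e_2 = (3.3755, 0.0026, -1.5412, 3.4458, 0.2593).
‖u_3‖ = 5.0705, so e_3 = (0.6657, 0.0005, -0.3040, 0.6796, 0.0511).
e_1·c_4 = (-0.5388)·(-3) + (-0.1796)·(-2) + (-0.7184)·4 + 0.1796·0 + 0.3592·0 = -0.8980; e_2·c_4 = 0.2486·(-3) + (-0.0264)·(-2) + (-0.5977)·4 + (-0.4655)·0 + (-0.6030)·0 = -3.0837; e_3·c_4 = 0.6657·(-3) + 0.0005·(-2) + (-0.3040)·4 + 0.6796·0 + 0.0511·0 = -3.2140.
u_4 = c_4 + 0.8980·e_1 + 3.0837·e_2 + 3.2140·e_3 = (-0.5777, -2.2412, 0.5348, 0.9101, -1.3725).
‖u_4‖ = 2.8904, so e_4 = (-0.1999, -0.7754, 0.1850, 0.3149, -0.4748).

Q = [[-0.5388, 0.2486, 0.6657, -0.1999], [-0.1796, -0.0264, 0.0005, -0.7754], [-0.7184, -0.5977, -0.3040, 0.1850], [0.1796, -0.4655, 0.6796, 0.3149], [0.3592, -0.6030, 0.0511, -0.4748]], R = [[5.5678, -0.8980, 0.1796, -0.8980], [0.0000, 6.0987, -1.1213, -3.0837], [0.0000, 0.0000, 5.0705, -3.2140], [0.0000, 0.0000, 0.0000, 2.8904]]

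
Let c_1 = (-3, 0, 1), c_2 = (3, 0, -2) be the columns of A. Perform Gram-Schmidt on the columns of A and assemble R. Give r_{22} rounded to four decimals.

r_{22} = 0.9487

c_1 = (-3, 0, 1); ‖c_1‖ = 3.1623, so e_1 = (-0.9487, 0.0000, 0.3162).
e_1·c_2 = (-0.9487)·3 + 0.0000·0 + 0.3162·(-2) = -3.4785.
u_2 = c_2 + 3.4785·e_1 = (-0.3000, 0.0000, -0.9000).
r_{22} = ‖u_2‖ = 0.9487.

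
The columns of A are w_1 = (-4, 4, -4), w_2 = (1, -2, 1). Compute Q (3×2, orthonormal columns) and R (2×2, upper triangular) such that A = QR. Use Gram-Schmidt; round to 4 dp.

w_1 = (-4, 4, -4); ‖w_1‖ = 6.9282, so q_1 = (-0.5774, 0.5774, -0.5774).
q_1·w_2 = (-0.5774)·1 + 0.5774·(-2) + (-0.5774)·1 = -2.3094.
u_2 = w_2 + 2.3094·q_1 = (-0.3333, -0.6667, -0.3333).
‖u_2‖ = 0.8165, so q_2 = (-0.4082, -0.8165, -0.4082).

Q = [[-0.5774, -0.4082], [0.5774, -0.8165], [-0.5774, -0.4082]], R = [[6.9282, -2.3094], [0.0000, 0.8165]]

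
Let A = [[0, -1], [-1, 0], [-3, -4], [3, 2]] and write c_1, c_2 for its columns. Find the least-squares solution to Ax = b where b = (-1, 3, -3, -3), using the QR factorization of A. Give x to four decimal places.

c_1 = (0, -1, -3, 3); ‖c_1‖ = 4.3589, so q_1 = (0.0000, -0.2294, -0.6882, 0.6882).
q_1·c_2 = 0.0000·(-1) + (-0.2294)·0 + (-0.6882)·(-4) + 0.6882·2 = 4.1295.
u_2 = c_2 − 4.1295·q_1 = (-1.0000, 0.9474, -1.1579, -0.8421).
‖u_2‖ = 1.9868, so q_2 = (-0.5033, 0.4768, -0.5828, -0.4239).
Qᵀb = (-0.6882, 4.9538).
Back-substitute: x_2 = 4.9538/1.9868 = 2.4933.
x_1 = (-0.6882 − 4.1295·2.4933)/4.3589 = -2.5200.

x = (-2.5200, 2.4933)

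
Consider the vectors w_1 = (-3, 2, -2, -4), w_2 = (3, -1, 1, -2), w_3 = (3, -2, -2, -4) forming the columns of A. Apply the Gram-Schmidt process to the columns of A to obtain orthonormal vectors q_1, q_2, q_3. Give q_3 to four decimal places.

q_3 = (0.1392, -0.5249, -0.8381, 0.0522)

w_1 = (-3, 2, -2, -4); ‖w_1‖ = 5.7446, so q_1 = (-0.5222, 0.3482, -0.3482, -0.6963).
q_1·w_2 = (-0.5222)·3 + 0.3482·(-1) + (-0.3482)·1 + (-0.6963)·(-2) = -0.8704.
u_2 = w_2 + 0.8704·q_1 = (2.5455, -0.6970, 0.6970, -2.6061).
‖u_2‖ = 3.7739, so q_2 = (0.6745, -0.1847, 0.1847, -0.6905).
q_1·w_3 = (-0.5222)·3 + 0.3482·(-2) + (-0.3482)·(-2) + (-0.6963)·(-4) = 1.2185; q_2·w_3 = 0.6745·3 + (-0.1847)·(-2) + 0.1847·(-2) + (-0.6905)·(-4) = 4.7856.
u_3 = w_3 − 1.2185·q_1 − 4.7856·q_2 = (0.4085, -1.5404, -2.4596, 0.1532).
‖u_3‖ = 2.9348, so q_3 = (0.1392, -0.5249, -0.8381, 0.0522).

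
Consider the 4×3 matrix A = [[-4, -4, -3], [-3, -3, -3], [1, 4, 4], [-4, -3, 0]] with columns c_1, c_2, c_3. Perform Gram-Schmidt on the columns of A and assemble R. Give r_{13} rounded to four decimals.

r_{13} = 3.8576

c_1 = (-4, -3, 1, -4); ‖c_1‖ = 6.4807, so q_1 = (-0.6172, -0.4629, 0.1543, -0.6172).
r_{13} = q_1·c_3 = 3.8576.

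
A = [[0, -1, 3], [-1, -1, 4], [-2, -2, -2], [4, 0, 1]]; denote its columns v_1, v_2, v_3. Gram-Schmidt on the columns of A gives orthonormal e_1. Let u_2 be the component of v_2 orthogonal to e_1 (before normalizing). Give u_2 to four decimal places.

u_2 = (-1.0000, -0.7619, -1.5238, -0.9524)

v_1 = (0, -1, -2, 4); ‖v_1‖ = 4.5826, so e_1 = (0.0000, -0.2182, -0.4364, 0.8729).
e_1·v_2 = 0.0000·(-1) + (-0.2182)·(-1) + (-0.4364)·(-2) + 0.8729·0 = 1.0911.
u_2 = v_2 − 1.0911·e_1 = (-1.0000, -0.7619, -1.5238, -0.9524).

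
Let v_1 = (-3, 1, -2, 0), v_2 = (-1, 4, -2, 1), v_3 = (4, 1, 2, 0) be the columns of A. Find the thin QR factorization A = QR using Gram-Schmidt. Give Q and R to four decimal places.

e_1 = v_1/‖v_1‖ = (-3, 1, -2, 0)/3.7417 = (-0.8018, 0.2673, -0.5345, 0.0000).
r_{12} = e_1·v_2 = 2.9399.
u_2 = v_2 − 2.9399·e_1 = (1.3571, 3.2143, -0.4286, 1.0000).
‖u_2‖ = 3.6547, so e_2 = (0.3713, 0.8795, -0.1173, 0.2736).
r_{13} = e_1·v_3 = -4.0089; r_{23} = e_2·v_3 = 2.1303.
u_3 = v_3 + 4.0089·e_1 − 2.1303·e_2 = (-0.0053, 0.1979, 0.1070, -0.5829).
‖u_3‖ = 0.6248, so e_3 = (-0.0086, 0.3167, 0.1712, -0.9329).

Q = [[-0.8018, 0.3713, -0.0086], [0.2673, 0.8795, 0.3167], [-0.5345, -0.1173, 0.1712], [0.0000, 0.2736, -0.9329]], R = [[3.7417, 2.9399, -4.0089], [0.0000, 3.6547, 2.1303], [0.0000, 0.0000, 0.6248]]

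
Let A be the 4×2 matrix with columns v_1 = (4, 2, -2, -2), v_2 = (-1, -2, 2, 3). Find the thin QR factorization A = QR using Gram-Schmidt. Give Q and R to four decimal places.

v_1 = (4, 2, -2, -2); ‖v_1‖ = 5.2915, so q_1 = (0.7559, 0.3780, -0.3780, -0.3780).
q_1·v_2 = 0.7559·(-1) + 0.3780·(-2) + (-0.3780)·2 + (-0.3780)·3 = -3.4017.
u_2 = v_2 + 3.4017·q_1 = (1.5714, -0.7143, 0.7143, 1.7143).
‖u_2‖ = 2.5355, so q_2 = (0.6198, -0.2817, 0.2817, 0.6761).

Q = [[0.7559, 0.6198], [0.3780, -0.2817], [-0.3780, 0.2817], [-0.3780, 0.6761]], R = [[5.2915, -3.4017], [0.0000, 2.5355]]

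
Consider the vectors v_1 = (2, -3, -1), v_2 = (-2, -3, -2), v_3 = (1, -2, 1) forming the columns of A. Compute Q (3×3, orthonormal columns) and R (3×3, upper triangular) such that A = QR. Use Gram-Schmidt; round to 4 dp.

v_1 = (2, -3, -1); ‖v_1‖ = 3.7417, so e_1 = (0.5345, -0.8018, -0.2673).
e_1·v_2 = 0.5345·(-2) + (-0.8018)·(-3) + (-0.2673)·(-2) = 1.8708.
u_2 = v_2 − 1.8708·e_1 = (-3.0000, -1.5000, -1.5000).
‖u_2‖ = 3.6742, so e_2 = (-0.8165, -0.4082, -0.4082).
e_1·v_3 = 0.5345·1 + (-0.8018)·(-2) + (-0.2673)·1 = 1.8708; e_2·v_3 = (-0.8165)·1 + (-0.4082)·(-2) + (-0.4082)·1 = -0.4082.
u_3 = v_3 − 1.8708·e_1 + 0.4082·e_2 = (-0.3333, -0.6667, 1.3333).
‖u_3‖ = 1.5275, so e_3 = (-0.2182, -0.4364, 0.8729).

Q = [[0.5345, -0.8165, -0.2182], [-0.8018, -0.4082, -0.4364], [-0.2673, -0.4082, 0.8729]], R = [[3.7417, 1.8708, 1.8708], [0.0000, 3.6742, -0.4082], [0.0000, 0.0000, 1.5275]]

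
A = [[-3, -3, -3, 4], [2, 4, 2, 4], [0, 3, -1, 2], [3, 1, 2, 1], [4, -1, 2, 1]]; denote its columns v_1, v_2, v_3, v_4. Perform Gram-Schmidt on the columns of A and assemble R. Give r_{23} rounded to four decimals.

v_1 = (-3, 2, 0, 3, 4); ‖v_1‖ = 6.1644, so e_1 = (-0.4867, 0.3244, 0.0000, 0.4867, 0.6489).
e_1·v_2 = (-0.4867)·(-3) + 0.3244·4 + 0.0000·3 + 0.4867·1 + 0.6489·(-1) = 2.5955.
u_2 = v_2 − 2.5955·e_1 = (-1.7368, 3.1579, 3.0000, -0.2632, -2.6842).
‖u_2‖ = 5.4095, so e_2 = (-0.3211, 0.5838, 0.5546, -0.0486, -0.4962).
r_{23} = e_2·v_3 = 0.4865.

r_{23} = 0.4865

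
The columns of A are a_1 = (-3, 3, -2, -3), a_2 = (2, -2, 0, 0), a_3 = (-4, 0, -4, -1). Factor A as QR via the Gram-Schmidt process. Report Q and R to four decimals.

Q = [[-0.5388, 0.4579, -0.5049], [0.5388, -0.4579, -0.5049], [-0.3592, -0.4227, -0.5826], [-0.5388, -0.6340, 0.3884]], R = [[5.5678, -2.1553, 4.1309], [0.0000, 1.8316, 0.4931], [0.0000, 0.0000, 3.9614]]

q_1 = a_1/‖a_1‖ = (-3, 3, -2, -3)/5.5678 = (-0.5388, 0.5388, -0.3592, -0.5388).
r_{12} = q_1·a_2 = -2.1553.
u_2 = a_2 + 2.1553·q_1 = (0.8387, -0.8387, -0.7742, -1.1613).
‖u_2‖ = 1.8316, so q_2 = (0.4579, -0.4579, -0.4227, -0.6340).
r_{13} = q_1·a_3 = 4.1309; r_{23} = q_2·a_3 = 0.4931.
u_3 = a_3 − 4.1309·q_1 − 0.4931·q_2 = (-2.0000, -2.0000, -2.3077, 1.5385).
‖u_3‖ = 3.9614, so q_3 = (-0.5049, -0.5049, -0.5826, 0.3884).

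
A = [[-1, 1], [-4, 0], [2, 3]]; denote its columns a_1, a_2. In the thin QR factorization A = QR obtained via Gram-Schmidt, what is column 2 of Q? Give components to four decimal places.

q_2 = (0.4171, 0.3209, 0.8503)

a_1 = (-1, -4, 2); ‖a_1‖ = 4.5826, so q_1 = (-0.2182, -0.8729, 0.4364).
q_1·a_2 = (-0.2182)·1 + (-0.8729)·0 + 0.4364·3 = 1.0911.
u_2 = a_2 − 1.0911·q_1 = (1.2381, 0.9524, 2.5238).
‖u_2‖ = 2.9681, so q_2 = (0.4171, 0.3209, 0.8503).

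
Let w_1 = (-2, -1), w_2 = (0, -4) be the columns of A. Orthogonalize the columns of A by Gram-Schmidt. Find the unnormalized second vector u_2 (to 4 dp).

w_1 = (-2, -1); ‖w_1‖ = 2.2361, so q_1 = (-0.8944, -0.4472).
q_1·w_2 = (-0.8944)·0 + (-0.4472)·(-4) = 1.7889.
u_2 = w_2 − 1.7889·q_1 = (1.6000, -3.2000).

u_2 = (1.6000, -3.2000)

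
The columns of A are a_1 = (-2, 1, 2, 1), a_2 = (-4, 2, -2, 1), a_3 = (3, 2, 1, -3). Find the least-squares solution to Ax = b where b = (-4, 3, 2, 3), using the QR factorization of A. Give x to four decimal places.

x = (1.5071, 0.4170, -0.0019)

q_1 = a_1/‖a_1‖ = (-2, 1, 2, 1)/3.1623 = (-0.6325, 0.3162, 0.6325, 0.3162).
r_{12} = q_1·a_2 = 2.2136.
u_2 = a_2 − 2.2136·q_1 = (-2.6000, 1.3000, -3.4000, 0.3000).
‖u_2‖ = 4.4833, so q_2 = (-0.5799, 0.2900, -0.7584, 0.0669).
r_{13} = q_1·a_3 = -1.5811; r_{23} = q_2·a_3 = -2.1190.
u_3 = a_3 + 1.5811·q_1 + 2.1190·q_2 = (0.7711, 3.1144, 0.3930, -2.3582).
‖u_3‖ = 4.0012, so q_3 = (0.1927, 0.7784, 0.0982, -0.5894).
Qᵀb = (5.6921, 1.8736, -0.0075).
Back-substitute: x_3 = -0.0075/4.0012 = -0.0019.
x_2 = (1.8736 + 2.1190·(-0.0019))/4.4833 = 0.4170.
x_1 = (5.6921 − 2.2136·0.4170 + 1.5811·(-0.0019))/3.1623 = 1.5071.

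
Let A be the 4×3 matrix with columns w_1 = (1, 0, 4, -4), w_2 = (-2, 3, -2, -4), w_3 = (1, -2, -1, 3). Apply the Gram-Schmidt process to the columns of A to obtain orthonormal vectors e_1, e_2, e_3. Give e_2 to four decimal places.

w_1 = (1, 0, 4, -4); ‖w_1‖ = 5.7446, so e_1 = (0.1741, 0.0000, 0.6963, -0.6963).
e_1·w_2 = 0.1741·(-2) + 0.0000·3 + 0.6963·(-2) + (-0.6963)·(-4) = 1.0445.
u_2 = w_2 − 1.0445·e_1 = (-2.1818, 3.0000, -2.7273, -3.2727).
‖u_2‖ = 5.6488, so e_2 = (-0.3862, 0.5311, -0.4828, -0.5794).

e_2 = (-0.3862, 0.5311, -0.4828, -0.5794)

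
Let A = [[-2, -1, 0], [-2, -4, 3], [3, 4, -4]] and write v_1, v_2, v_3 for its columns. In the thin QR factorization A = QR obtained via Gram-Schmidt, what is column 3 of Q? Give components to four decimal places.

q_3 = (-0.4558, -0.5698, -0.6838)

v_1 = (-2, -2, 3); ‖v_1‖ = 4.1231, so q_1 = (-0.4851, -0.4851, 0.7276).
q_1·v_2 = (-0.4851)·(-1) + (-0.4851)·(-4) + 0.7276·4 = 5.3358.
u_2 = v_2 − 5.3358·q_1 = (1.5882, -1.4118, 0.1176).
‖u_2‖ = 2.1282, so q_2 = (0.7463, -0.6633, 0.0553).
q_1·v_3 = (-0.4851)·0 + (-0.4851)·3 + 0.7276·(-4) = -4.3656; q_2·v_3 = 0.7463·0 + (-0.6633)·3 + 0.0553·(-4) = -2.2112.
u_3 = v_3 + 4.3656·q_1 + 2.2112·q_2 = (-0.4675, -0.5844, -0.7013).
‖u_3‖ = 1.0256, so q_3 = (-0.4558, -0.5698, -0.6838).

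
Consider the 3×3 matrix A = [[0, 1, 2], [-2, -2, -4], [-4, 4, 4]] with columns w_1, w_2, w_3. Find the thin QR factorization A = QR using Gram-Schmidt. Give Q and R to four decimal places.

Q = [[0.0000, 0.2692, 0.9631], [-0.4472, -0.8614, 0.2408], [-0.8944, 0.4307, -0.1204]], R = [[4.4721, -2.6833, -1.7889], [0.0000, 3.7148, 5.7068], [0.0000, 0.0000, 0.4815]]

w_1 = (0, -2, -4); ‖w_1‖ = 4.4721, so e_1 = (0.0000, -0.4472, -0.8944).
e_1·w_2 = 0.0000·1 + (-0.4472)·(-2) + (-0.8944)·4 = -2.6833.
u_2 = w_2 + 2.6833·e_1 = (1.0000, -3.2000, 1.6000).
‖u_2‖ = 3.7148, so e_2 = (0.2692, -0.8614, 0.4307).
e_1·w_3 = 0.0000·2 + (-0.4472)·(-4) + (-0.8944)·4 = -1.7889; e_2·w_3 = 0.2692·2 + (-0.8614)·(-4) + 0.4307·4 = 5.7068.
u_3 = w_3 + 1.7889·e_1 − 5.7068·e_2 = (0.4638, 0.1159, -0.0580).
‖u_3‖ = 0.4815, so e_3 = (0.9631, 0.2408, -0.1204).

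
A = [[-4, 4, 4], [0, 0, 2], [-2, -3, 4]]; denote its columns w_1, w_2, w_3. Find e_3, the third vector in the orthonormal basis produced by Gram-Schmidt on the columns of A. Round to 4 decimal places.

e_1 = w_1/‖w_1‖ = (-4, 0, -2)/4.4721 = (-0.8944, 0.0000, -0.4472).
r_{12} = e_1·w_2 = -2.2361.
u_2 = w_2 + 2.2361·e_1 = (2.0000, 0.0000, -4.0000).
‖u_2‖ = 4.4721, so e_2 = (0.4472, 0.0000, -0.8944).
r_{13} = e_1·w_3 = -5.3666; r_{23} = e_2·w_3 = -1.7889.
u_3 = w_3 + 5.3666·e_1 + 1.7889·e_2 = (0.0000, 2.0000, 0.0000).
‖u_3‖ = 2.0000, so e_3 = (0.0000, 1.0000, 0.0000).

e_3 = (0.0000, 1.0000, 0.0000)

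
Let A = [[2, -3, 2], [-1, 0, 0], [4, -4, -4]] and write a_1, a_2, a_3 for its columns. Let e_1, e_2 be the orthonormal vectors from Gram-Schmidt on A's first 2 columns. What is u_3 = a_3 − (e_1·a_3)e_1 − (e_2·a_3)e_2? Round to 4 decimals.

u_3 = (1.9512, -1.9512, -1.4634)

e_1 = a_1/‖a_1‖ = (2, -1, 4)/4.5826 = (0.4364, -0.2182, 0.8729).
r_{12} = e_1·a_2 = -4.8008.
u_2 = a_2 + 4.8008·e_1 = (-0.9048, -1.0476, 0.1905).
‖u_2‖ = 1.3973, so e_2 = (-0.6475, -0.7498, 0.1363).
r_{13} = e_1·a_3 = -2.6186; r_{23} = e_2·a_3 = -1.8403.
u_3 = a_3 + 2.6186·e_1 + 1.8403·e_2 = (1.9512, -1.9512, -1.4634).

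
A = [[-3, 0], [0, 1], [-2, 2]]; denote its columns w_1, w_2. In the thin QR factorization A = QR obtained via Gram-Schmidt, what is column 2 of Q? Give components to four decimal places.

w_1 = (-3, 0, -2); ‖w_1‖ = 3.6056, so q_1 = (-0.8321, 0.0000, -0.5547).
q_1·w_2 = (-0.8321)·0 + 0.0000·1 + (-0.5547)·2 = -1.1094.
u_2 = w_2 + 1.1094·q_1 = (-0.9231, 1.0000, 1.3846).
‖u_2‖ = 1.9415, so q_2 = (-0.4755, 0.5151, 0.7132).

q_2 = (-0.4755, 0.5151, 0.7132)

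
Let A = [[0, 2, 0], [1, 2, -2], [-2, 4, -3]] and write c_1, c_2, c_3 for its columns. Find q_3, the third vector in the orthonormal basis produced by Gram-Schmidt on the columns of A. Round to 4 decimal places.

q_3 = (0.8729, -0.4364, -0.2182)

c_1 = (0, 1, -2); ‖c_1‖ = 2.2361, so q_1 = (0.0000, 0.4472, -0.8944).
q_1·c_2 = 0.0000·2 + 0.4472·2 + (-0.8944)·4 = -2.6833.
u_2 = c_2 + 2.6833·q_1 = (2.0000, 3.2000, 1.6000).
‖u_2‖ = 4.0988, so q_2 = (0.4880, 0.7807, 0.3904).
q_1·c_3 = 0.0000·0 + 0.4472·(-2) + (-0.8944)·(-3) = 1.7889; q_2·c_3 = 0.4880·0 + 0.7807·(-2) + 0.3904·(-3) = -2.7325.
u_3 = c_3 − 1.7889·q_1 + 2.7325·q_2 = (1.3333, -0.6667, -0.3333).
‖u_3‖ = 1.5275, so q_3 = (0.8729, -0.4364, -0.2182).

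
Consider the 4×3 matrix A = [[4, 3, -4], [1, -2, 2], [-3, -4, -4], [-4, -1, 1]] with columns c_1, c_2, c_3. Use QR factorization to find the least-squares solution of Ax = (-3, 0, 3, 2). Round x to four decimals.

c_1 = (4, 1, -3, -4); ‖c_1‖ = 6.4807, so q_1 = (0.6172, 0.1543, -0.4629, -0.6172).
q_1·c_2 = 0.6172·3 + 0.1543·(-2) + (-0.4629)·(-4) + (-0.6172)·(-1) = 4.0119.
u_2 = c_2 − 4.0119·q_1 = (0.5238, -2.6190, -2.1429, 1.4762).
‖u_2‖ = 3.7289, so q_2 = (0.1405, -0.7024, -0.5747, 0.3959).
q_1·c_3 = 0.6172·(-4) + 0.1543·2 + (-0.4629)·(-4) + (-0.6172)·1 = -0.9258; q_2·c_3 = 0.1405·(-4) + (-0.7024)·2 + (-0.5747)·(-4) + 0.3959·1 = 0.7279.
u_3 = c_3 + 0.9258·q_1 − 0.7279·q_2 = (-3.5308, 2.6541, -4.0103, 0.1404).
‖u_3‖ = 5.9677, so q_3 = (-0.5917, 0.4447, -0.6720, 0.0235).
Qᵀb = (-4.4748, -1.3536, -0.1940).
Back-substitute: x_3 = -0.1940/5.9677 = -0.0325.
x_2 = (-1.3536 − 0.7279·(-0.0325))/3.7289 = -0.3567.
x_1 = (-4.4748 − 4.0119·(-0.3567) + 0.9258·(-0.0325))/6.4807 = -0.4743.

x = (-0.4743, -0.3567, -0.0325)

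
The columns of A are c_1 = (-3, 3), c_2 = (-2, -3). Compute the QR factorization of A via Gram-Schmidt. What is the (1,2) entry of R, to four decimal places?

c_1 = (-3, 3); ‖c_1‖ = 4.2426, so e_1 = (-0.7071, 0.7071).
r_{12} = e_1·c_2 = -0.7071.

r_{12} = -0.7071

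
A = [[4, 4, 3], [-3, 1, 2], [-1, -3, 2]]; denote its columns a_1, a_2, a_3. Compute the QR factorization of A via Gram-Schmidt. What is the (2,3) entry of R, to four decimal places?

a_1 = (4, -3, -1); ‖a_1‖ = 5.0990, so q_1 = (0.7845, -0.5883, -0.1961).
q_1·a_2 = 0.7845·4 + (-0.5883)·1 + (-0.1961)·(-3) = 3.1379.
u_2 = a_2 − 3.1379·q_1 = (1.5385, 2.8462, -2.3846).
‖u_2‖ = 4.0192, so q_2 = (0.3828, 0.7081, -0.5933).
r_{23} = q_2·a_3 = 1.3780.

r_{23} = 1.3780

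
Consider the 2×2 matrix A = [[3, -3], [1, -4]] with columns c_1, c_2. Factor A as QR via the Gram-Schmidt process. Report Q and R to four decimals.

q_1 = c_1/‖c_1‖ = (3, 1)/3.1623 = (0.9487, 0.3162).
r_{12} = q_1·c_2 = -4.1110.
u_2 = c_2 + 4.1110·q_1 = (0.9000, -2.7000).
‖u_2‖ = 2.8460, so q_2 = (0.3162, -0.9487).

Q = [[0.9487, 0.3162], [0.3162, -0.9487]], R = [[3.1623, -4.1110], [0.0000, 2.8460]]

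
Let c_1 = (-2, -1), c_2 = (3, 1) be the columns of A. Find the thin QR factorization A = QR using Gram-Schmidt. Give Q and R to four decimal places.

Q = [[-0.8944, 0.4472], [-0.4472, -0.8944]], R = [[2.2361, -3.1305], [0.0000, 0.4472]]

c_1 = (-2, -1); ‖c_1‖ = 2.2361, so e_1 = (-0.8944, -0.4472).
e_1·c_2 = (-0.8944)·3 + (-0.4472)·1 = -3.1305.
u_2 = c_2 + 3.1305·e_1 = (0.2000, -0.4000).
‖u_2‖ = 0.4472, so e_2 = (0.4472, -0.8944).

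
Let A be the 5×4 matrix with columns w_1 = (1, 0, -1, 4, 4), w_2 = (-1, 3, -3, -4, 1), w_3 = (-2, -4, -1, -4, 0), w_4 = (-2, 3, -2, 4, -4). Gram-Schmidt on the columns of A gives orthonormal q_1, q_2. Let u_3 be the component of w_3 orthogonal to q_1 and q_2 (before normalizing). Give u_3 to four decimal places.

q_1 = w_1/‖w_1‖ = (1, 0, -1, 4, 4)/5.8310 = (0.1715, 0.0000, -0.1715, 0.6860, 0.6860).
r_{12} = q_1·w_2 = -1.7150.
u_2 = w_2 + 1.7150·q_1 = (-0.7059, 3.0000, -3.2941, -2.8235, 2.1765).
‖u_2‖ = 5.7497, so q_2 = (-0.1228, 0.5218, -0.5729, -0.4911, 0.3785).
r_{13} = q_1·w_3 = -2.9155; r_{23} = q_2·w_3 = 0.6957.
u_3 = w_3 + 2.9155·q_1 − 0.6957·q_2 = (-1.4146, -4.3630, -1.1014, -1.6584, 1.7367).

u_3 = (-1.4146, -4.3630, -1.1014, -1.6584, 1.7367)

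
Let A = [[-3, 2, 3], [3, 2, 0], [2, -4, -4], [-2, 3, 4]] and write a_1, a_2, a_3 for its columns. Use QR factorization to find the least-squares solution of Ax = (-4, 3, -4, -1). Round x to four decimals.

x = (-0.3103, 2.7241, -2.4483)

a_1 = (-3, 3, 2, -2); ‖a_1‖ = 5.0990, so e_1 = (-0.5883, 0.5883, 0.3922, -0.3922).
e_1·a_2 = (-0.5883)·2 + 0.5883·2 + 0.3922·(-4) + (-0.3922)·3 = -2.7456.
u_2 = a_2 + 2.7456·e_1 = (0.3846, 3.6154, -2.9231, 1.9231).
‖u_2‖ = 5.0459, so e_2 = (0.0762, 0.7165, -0.5793, 0.3811).
e_1·a_3 = (-0.5883)·3 + 0.5883·0 + 0.3922·(-4) + (-0.3922)·4 = -4.9029; e_2·a_3 = 0.0762·3 + 0.7165·0 + (-0.5793)·(-4) + 0.3811·4 = 4.0703.
u_3 = a_3 + 4.9029·e_1 − 4.0703·e_2 = (-0.1949, -0.0317, 0.2810, 0.5257).
‖u_3‖ = 0.6279, so e_3 = (-0.3103, -0.0505, 0.4475, 0.8372).
Qᵀb = (2.9417, 3.7806, -1.5373).
Back-substitute: x_3 = -1.5373/0.6279 = -2.4483.
x_2 = (3.7806 − 4.0703·(-2.4483))/5.0459 = 2.7241.
x_1 = (2.9417 + 2.7456·2.7241 + 4.9029·(-2.4483))/5.0990 = -0.3103.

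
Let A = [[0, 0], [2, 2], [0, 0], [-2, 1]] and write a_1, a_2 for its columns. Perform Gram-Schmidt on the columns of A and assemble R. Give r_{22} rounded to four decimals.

r_{22} = 2.1213

a_1 = (0, 2, 0, -2); ‖a_1‖ = 2.8284, so q_1 = (0.0000, 0.7071, 0.0000, -0.7071).
q_1·a_2 = 0.0000·0 + 0.7071·2 + 0.0000·0 + (-0.7071)·1 = 0.7071.
u_2 = a_2 − 0.7071·q_1 = (0.0000, 1.5000, 0.0000, 1.5000).
r_{22} = ‖u_2‖ = 2.1213.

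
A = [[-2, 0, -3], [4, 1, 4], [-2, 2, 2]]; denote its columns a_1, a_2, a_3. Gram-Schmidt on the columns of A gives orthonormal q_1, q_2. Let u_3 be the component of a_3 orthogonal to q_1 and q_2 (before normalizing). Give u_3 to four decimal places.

a_1 = (-2, 4, -2); ‖a_1‖ = 4.8990, so q_1 = (-0.4082, 0.8165, -0.4082).
q_1·a_2 = (-0.4082)·0 + 0.8165·1 + (-0.4082)·2 = 0.0000.
u_2 = a_2 + 0.0000·q_1 = (0.0000, 1.0000, 2.0000).
‖u_2‖ = 2.2361, so q_2 = (0.0000, 0.4472, 0.8944).
q_1·a_3 = (-0.4082)·(-3) + 0.8165·4 + (-0.4082)·2 = 3.6742; q_2·a_3 = 0.0000·(-3) + 0.4472·4 + 0.8944·2 = 3.5777.
u_3 = a_3 − 3.6742·q_1 − 3.5777·q_2 = (-1.5000, -0.6000, 0.3000).

u_3 = (-1.5000, -0.6000, 0.3000)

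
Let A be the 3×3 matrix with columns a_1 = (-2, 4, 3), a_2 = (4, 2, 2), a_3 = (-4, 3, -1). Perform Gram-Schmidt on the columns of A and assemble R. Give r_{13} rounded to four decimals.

r_{13} = 3.1568

a_1 = (-2, 4, 3); ‖a_1‖ = 5.3852, so q_1 = (-0.3714, 0.7428, 0.5571).
r_{13} = q_1·a_3 = 3.1568.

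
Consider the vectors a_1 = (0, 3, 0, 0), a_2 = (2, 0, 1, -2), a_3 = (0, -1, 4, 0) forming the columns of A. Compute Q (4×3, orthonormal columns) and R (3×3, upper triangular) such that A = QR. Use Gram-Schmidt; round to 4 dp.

q_1 = a_1/‖a_1‖ = (0, 3, 0, 0)/3.0000 = (0.0000, 1.0000, 0.0000, 0.0000).
r_{12} = q_1·a_2 = 0.0000.
u_2 = a_2 + 0.0000·q_1 = (2.0000, 0.0000, 1.0000, -2.0000).
‖u_2‖ = 3.0000, so q_2 = (0.6667, 0.0000, 0.3333, -0.6667).
r_{13} = q_1·a_3 = -1.0000; r_{23} = q_2·a_3 = 1.3333.
u_3 = a_3 + 1.0000·q_1 − 1.3333·q_2 = (-0.8889, 0.0000, 3.5556, 0.8889).
‖u_3‖ = 3.7712, so q_3 = (-0.2357, 0.0000, 0.9428, 0.2357).

Q = [[0.0000, 0.6667, -0.2357], [1.0000, 0.0000, 0.0000], [0.0000, 0.3333, 0.9428], [0.0000, -0.6667, 0.2357]], R = [[3.0000, 0.0000, -1.0000], [0.0000, 3.0000, 1.3333], [0.0000, 0.0000, 3.7712]]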